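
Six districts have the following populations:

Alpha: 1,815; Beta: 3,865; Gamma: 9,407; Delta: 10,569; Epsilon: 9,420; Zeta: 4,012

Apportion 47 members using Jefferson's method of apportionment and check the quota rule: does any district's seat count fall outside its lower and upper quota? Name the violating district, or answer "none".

none

Standard quotas: Alpha 2.182, Beta 4.647, Gamma 11.311, Delta 12.708, Epsilon 11.327, Zeta 4.824.
Jefferson allocation: Alpha 2, Beta 4, Gamma 11, Delta 13, Epsilon 12, Zeta 5.
Every allocation lies between the lower and upper quota.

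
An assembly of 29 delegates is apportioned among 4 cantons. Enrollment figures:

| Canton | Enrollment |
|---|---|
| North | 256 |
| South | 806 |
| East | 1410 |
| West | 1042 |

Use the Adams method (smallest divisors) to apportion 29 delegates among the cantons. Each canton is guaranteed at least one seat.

North: 2, South: 7, East: 11, West: 9

Standard divisor 3514/29 ≈ 121.172; standard quotas: North 2.113, South 6.652, East 11.636, West 8.599.
Rounding up gives 3, 7, 12, 9 = 31 seats, so the divisor must be adjusted.
With modified divisor 129.63: modified quotas North 1.975, South 6.218, East 10.877, West 8.038.
Rounding up: North 2, South 7, East 11, West 9 (total 29).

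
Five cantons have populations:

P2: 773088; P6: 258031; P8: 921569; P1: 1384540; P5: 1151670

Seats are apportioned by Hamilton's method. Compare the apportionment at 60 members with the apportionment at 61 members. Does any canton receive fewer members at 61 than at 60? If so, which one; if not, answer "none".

At 60 seats: P2 10, P6 4, P8 12, P1 19, P5 15.
At 61 seats: P2 10, P6 3, P8 13, P1 19, P5 16.
P6 drops from 4 to 3.

P6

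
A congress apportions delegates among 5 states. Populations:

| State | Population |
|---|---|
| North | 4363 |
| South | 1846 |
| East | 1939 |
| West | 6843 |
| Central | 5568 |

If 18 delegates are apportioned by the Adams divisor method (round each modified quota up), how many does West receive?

5

Standard divisor 20559/18 ≈ 1142.167; standard quotas: North 3.820, South 1.616, East 1.698, West 5.991, Central 4.875.
Rounding up gives 4, 2, 2, 6, 5 = 19 seats, so the divisor must be adjusted.
With modified divisor 1380: modified quotas North 3.162, South 1.338, East 1.405, West 4.959, Central 4.035.
Rounding up: North 4, South 2, East 2, West 5, Central 5 (total 18).
West receives 5.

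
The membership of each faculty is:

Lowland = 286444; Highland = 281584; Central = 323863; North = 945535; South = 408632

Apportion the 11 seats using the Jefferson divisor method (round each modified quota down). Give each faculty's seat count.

Standard divisor 2246058/11 ≈ 204187.091; standard quotas: Lowland 1.403, Highland 1.379, Central 1.586, North 4.631, South 2.001.
Rounding down gives 1, 1, 1, 4, 2 = 9 seats, so the divisor must be adjusted.
With modified divisor 159800: modified quotas Lowland 1.793, Highland 1.762, Central 2.027, North 5.917, South 2.557.
Rounding down: Lowland 1, Highland 1, Central 2, North 5, South 2 (total 11).

Lowland 1, Highland 1, Central 2, North 5, South 2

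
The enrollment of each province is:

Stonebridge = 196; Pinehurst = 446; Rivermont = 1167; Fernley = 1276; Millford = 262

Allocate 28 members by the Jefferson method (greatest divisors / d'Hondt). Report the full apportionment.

Standard divisor 3347/28 ≈ 119.536; standard quotas: Stonebridge 1.640, Pinehurst 3.731, Rivermont 9.763, Fernley 10.675, Millford 2.192.
Rounding down gives 1, 3, 9, 10, 2 = 25 seats, so the divisor must be adjusted.
With modified divisor 110: modified quotas Stonebridge 1.782, Pinehurst 4.055, Rivermont 10.609, Fernley 11.600, Millford 2.382.
Rounding down: Stonebridge 1, Pinehurst 4, Rivermont 10, Fernley 11, Millford 2 (total 28).

Stonebridge: 1, Pinehurst: 4, Rivermont: 10, Fernley: 11, Millford: 2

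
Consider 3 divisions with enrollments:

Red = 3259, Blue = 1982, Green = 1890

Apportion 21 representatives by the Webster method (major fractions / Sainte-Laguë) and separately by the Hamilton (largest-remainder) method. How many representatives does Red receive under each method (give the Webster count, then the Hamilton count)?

Webster: Red 9, Blue 6, Green 6.
Hamilton: Red 10, Blue 6, Green 5.
Red gets 9 under Webster and 10 under Hamilton.

9 and 10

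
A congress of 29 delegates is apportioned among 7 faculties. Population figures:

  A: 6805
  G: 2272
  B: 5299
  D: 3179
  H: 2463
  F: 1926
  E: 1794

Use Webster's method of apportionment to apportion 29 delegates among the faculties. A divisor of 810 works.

A 8, G 3, B 7, D 4, H 3, F 2, E 2

With modified divisor 810: modified quotas A 8.401, G 2.805, B 6.542, D 3.925, H 3.041, F 2.378, E 2.215.
Rounding to the nearest integer: A 8, G 3, B 7, D 4, H 3, F 2, E 2 (total 29).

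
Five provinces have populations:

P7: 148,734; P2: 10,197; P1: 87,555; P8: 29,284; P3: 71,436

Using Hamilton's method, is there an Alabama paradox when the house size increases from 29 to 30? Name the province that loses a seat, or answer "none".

At 29 seats: P7 12, P2 1, P1 7, P8 3, P3 6.
At 30 seats: P7 13, P2 1, P1 8, P8 2, P3 6.
P8 drops from 3 to 2.

P8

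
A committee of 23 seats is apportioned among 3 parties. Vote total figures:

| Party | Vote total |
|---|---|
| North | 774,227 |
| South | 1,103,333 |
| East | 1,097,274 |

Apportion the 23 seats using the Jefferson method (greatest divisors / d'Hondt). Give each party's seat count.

North 6; South 9; East 8

Standard divisor 2974834/23 ≈ 129340.609; standard quotas: North 5.986, South 8.530, East 8.484.
Rounding down gives 5, 8, 8 = 21 seats, so the divisor must be adjusted.
With modified divisor 122300: modified quotas North 6.331, South 9.022, East 8.972.
Rounding down: North 6, South 9, East 8 (total 23).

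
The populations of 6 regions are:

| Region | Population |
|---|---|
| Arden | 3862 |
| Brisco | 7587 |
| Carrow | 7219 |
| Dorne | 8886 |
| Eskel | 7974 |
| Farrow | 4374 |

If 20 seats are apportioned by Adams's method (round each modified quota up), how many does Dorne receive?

Standard divisor 39902/20 ≈ 1995.1; standard quotas: Arden 1.936, Brisco 3.803, Carrow 3.618, Dorne 4.454, Eskel 3.997, Farrow 2.192.
Rounding up gives 2, 4, 4, 5, 4, 3 = 22 seats, so the divisor must be adjusted.
With modified divisor 2300: modified quotas Arden 1.679, Brisco 3.299, Carrow 3.139, Dorne 3.863, Eskel 3.467, Farrow 1.902.
Rounding up: Arden 2, Brisco 4, Carrow 4, Dorne 4, Eskel 4, Farrow 2 (total 20).
Dorne receives 4.

4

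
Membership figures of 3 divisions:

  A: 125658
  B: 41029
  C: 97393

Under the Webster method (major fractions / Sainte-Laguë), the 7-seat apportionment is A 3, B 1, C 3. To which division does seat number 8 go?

A

Priority for the next seat is population ÷ (current seats + 0.5).
Priorities: A 35902.286, B 27352.667, C 27826.571.
Highest priority: A.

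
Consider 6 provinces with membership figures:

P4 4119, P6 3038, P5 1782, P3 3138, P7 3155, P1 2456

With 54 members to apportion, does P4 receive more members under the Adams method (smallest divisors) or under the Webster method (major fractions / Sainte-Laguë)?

Adams: P4 12, P6 9, P5 6, P3 9, P7 10, P1 8.
Webster: P4 13, P6 9, P5 5, P3 10, P7 10, P1 7.
P4 gets 12 under Adams and 13 under Webster.

Webster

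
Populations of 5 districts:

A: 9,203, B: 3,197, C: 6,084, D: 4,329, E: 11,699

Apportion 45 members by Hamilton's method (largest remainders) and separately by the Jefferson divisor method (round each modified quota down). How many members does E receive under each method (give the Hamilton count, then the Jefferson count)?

15 and 16

Hamilton: A 12, B 4, C 8, D 6, E 15.
Jefferson: A 12, B 4, C 8, D 5, E 16.
E gets 15 under Hamilton and 16 under Jefferson.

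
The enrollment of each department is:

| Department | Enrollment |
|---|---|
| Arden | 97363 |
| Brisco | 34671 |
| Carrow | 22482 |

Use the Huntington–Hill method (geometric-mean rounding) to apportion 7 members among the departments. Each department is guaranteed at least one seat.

With divisor 23144: modified quotas Arden 4.207, Brisco 1.498, Carrow 0.971.
Geometric-mean thresholds: Arden √(4·5)=4.472, Brisco √(1·2)=1.414, Carrow (min 1).
Each quota rounded against its threshold gives Arden 4, Brisco 2, Carrow 1 (total 7).

Arden: 4; Brisco: 2; Carrow: 1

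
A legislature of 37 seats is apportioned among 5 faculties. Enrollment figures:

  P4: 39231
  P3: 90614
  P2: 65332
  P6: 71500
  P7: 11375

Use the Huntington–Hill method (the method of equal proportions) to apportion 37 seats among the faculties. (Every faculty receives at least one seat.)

P4 5, P3 12, P2 9, P6 9, P7 2

With divisor 7618: modified quotas P4 5.150, P3 11.895, P2 8.576, P6 9.386, P7 1.493.
Geometric-mean thresholds: P4 √(5·6)=5.477, P3 √(11·12)=11.489, P2 √(8·9)=8.485, P6 √(9·10)=9.487, P7 √(1·2)=1.414.
Each quota rounded against its threshold gives P4 5, P3 12, P2 9, P6 9, P7 2 (total 37).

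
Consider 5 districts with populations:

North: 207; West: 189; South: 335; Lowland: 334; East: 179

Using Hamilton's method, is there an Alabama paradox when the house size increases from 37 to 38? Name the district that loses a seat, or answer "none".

At 37 seats: North 6, West 6, South 10, Lowland 10, East 5.
At 38 seats: North 6, West 6, South 10, Lowland 10, East 6.
No district's allocation decreased.

none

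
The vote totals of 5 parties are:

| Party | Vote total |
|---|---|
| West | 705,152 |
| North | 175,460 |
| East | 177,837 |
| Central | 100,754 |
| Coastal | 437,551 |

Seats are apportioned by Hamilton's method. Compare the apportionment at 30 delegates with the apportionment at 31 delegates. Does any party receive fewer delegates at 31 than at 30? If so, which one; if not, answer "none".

At 30 seats: West 13, North 3, East 4, Central 2, Coastal 8.
At 31 seats: West 14, North 3, East 3, Central 2, Coastal 9.
East drops from 4 to 3.

East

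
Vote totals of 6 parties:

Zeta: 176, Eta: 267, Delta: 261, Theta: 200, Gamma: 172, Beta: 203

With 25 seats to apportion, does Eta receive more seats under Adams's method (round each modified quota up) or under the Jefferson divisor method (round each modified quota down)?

Adams: Zeta 4, Eta 5, Delta 5, Theta 4, Gamma 3, Beta 4.
Jefferson: Zeta 3, Eta 6, Delta 5, Theta 4, Gamma 3, Beta 4.
Eta gets 5 under Adams and 6 under Jefferson.

Jefferson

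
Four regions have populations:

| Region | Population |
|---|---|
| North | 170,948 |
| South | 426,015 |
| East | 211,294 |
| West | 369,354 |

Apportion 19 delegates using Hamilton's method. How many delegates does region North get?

Total 1177611; standard divisor 1177611/19 ≈ 61979.526.
Standard quotas: North 2.7581, South 6.8735, East 3.4091, West 5.9593.
Lower quotas: North 2, South 6, East 3, West 5 (sum 16, leaving 3 seats).
Remainders in descending order: West 0.9593, South 0.8735, North 0.7581, East 0.4091.
Largest remainders: West, South, North receive the extra seats.
North receives 3.

3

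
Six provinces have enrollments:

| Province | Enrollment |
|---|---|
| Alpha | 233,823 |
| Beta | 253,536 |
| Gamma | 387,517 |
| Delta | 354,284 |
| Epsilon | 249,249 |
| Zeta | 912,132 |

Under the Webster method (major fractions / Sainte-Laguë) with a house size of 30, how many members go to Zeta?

Standard divisor 2390541/30 ≈ 79684.7; standard quotas: Alpha 2.934, Beta 3.182, Gamma 4.863, Delta 4.446, Epsilon 3.128, Zeta 11.447.
Rounding to the nearest integer gives 3, 3, 5, 4, 3, 11 = 29 seats, so the divisor must be adjusted.
With modified divisor 79140: modified quotas Alpha 2.955, Beta 3.204, Gamma 4.897, Delta 4.477, Epsilon 3.149, Zeta 11.526.
Rounding to the nearest integer: Alpha 3, Beta 3, Gamma 5, Delta 4, Epsilon 3, Zeta 12 (total 30).
Zeta receives 12.

12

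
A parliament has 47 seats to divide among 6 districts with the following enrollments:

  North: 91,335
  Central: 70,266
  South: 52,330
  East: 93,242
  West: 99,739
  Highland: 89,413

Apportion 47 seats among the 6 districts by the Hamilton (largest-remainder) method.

The standard divisor is 496325/47 ≈ 10560.106.
Standard quotas: North 8.6491, Central 6.6539, South 4.9554, East 8.8296, West 9.4449, Highland 8.4671.
Lower quotas: North 8, Central 6, South 4, East 8, West 9, Highland 8 (sum 43, leaving 4 seats).
Remainders in descending order: South 0.9554, East 0.8296, Central 0.6539, North 0.6491, Highland 0.4671, West 0.4449.
Largest remainders: South, East, Central, North receive the extra seats.

North: 9, Central: 7, South: 5, East: 9, West: 9, Highland: 8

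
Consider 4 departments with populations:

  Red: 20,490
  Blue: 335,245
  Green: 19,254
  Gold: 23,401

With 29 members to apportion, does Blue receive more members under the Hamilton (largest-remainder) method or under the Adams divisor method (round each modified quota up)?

Hamilton

Hamilton: Red 2, Blue 24, Green 1, Gold 2.
Adams: Red 2, Blue 23, Green 2, Gold 2.
Blue gets 24 under Hamilton and 23 under Adams.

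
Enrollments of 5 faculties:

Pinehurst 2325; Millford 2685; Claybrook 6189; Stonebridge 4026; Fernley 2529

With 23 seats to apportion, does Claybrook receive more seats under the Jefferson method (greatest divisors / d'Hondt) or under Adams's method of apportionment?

Jefferson

Jefferson: Pinehurst 3, Millford 3, Claybrook 9, Stonebridge 5, Fernley 3.
Adams: Pinehurst 3, Millford 4, Claybrook 8, Stonebridge 5, Fernley 3.
Claybrook gets 9 under Jefferson and 8 under Adams.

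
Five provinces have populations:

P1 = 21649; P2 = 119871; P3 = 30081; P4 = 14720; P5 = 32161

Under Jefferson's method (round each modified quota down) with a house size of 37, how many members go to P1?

3

Standard divisor 218482/37 ≈ 5904.919; standard quotas: P1 3.666, P2 20.300, P3 5.094, P4 2.493, P5 5.446.
Rounding down gives 3, 20, 5, 2, 5 = 35 seats, so the divisor must be adjusted.
With modified divisor 5441.4: modified quotas P1 3.979, P2 22.029, P3 5.528, P4 2.705, P5 5.910.
Rounding down: P1 3, P2 22, P3 5, P4 2, P5 5 (total 37).
P1 receives 3.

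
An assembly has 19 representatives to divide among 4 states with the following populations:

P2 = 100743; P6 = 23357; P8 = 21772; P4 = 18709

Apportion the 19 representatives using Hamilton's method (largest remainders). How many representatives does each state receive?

P2 12, P6 3, P8 2, P4 2

Standard divisor: 164581 ÷ 19 ≈ 8662.158.
Standard quotas: P2 11.6302, P6 2.6964, P8 2.5135, P4 2.1599.
Lower quotas: P2 11, P6 2, P8 2, P4 2 (sum 17, leaving 2 seats).
Remainders in descending order: P6 0.6964, P2 0.6302, P8 0.5135, P4 0.1599.
Largest remainders: P6, P2 receive the extra seats.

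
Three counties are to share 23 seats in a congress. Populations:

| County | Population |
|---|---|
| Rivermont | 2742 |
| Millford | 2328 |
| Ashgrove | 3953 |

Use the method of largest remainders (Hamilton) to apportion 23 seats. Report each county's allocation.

Rivermont 7, Millford 6, Ashgrove 10

Total 9023; standard divisor 9023/23 ≈ 392.304.
Standard quotas: Rivermont 6.989, Millford 5.934, Ashgrove 10.076.
Lower quotas: Rivermont 6, Millford 5, Ashgrove 10 (sum 21, leaving 2 seats).
Remainders in descending order: Rivermont 0.989, Millford 0.934, Ashgrove 0.076.
The surplus seats go to Rivermont, Millford.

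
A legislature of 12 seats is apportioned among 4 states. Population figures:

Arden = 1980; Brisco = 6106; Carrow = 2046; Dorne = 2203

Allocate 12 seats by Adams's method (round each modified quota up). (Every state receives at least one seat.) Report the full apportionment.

Standard divisor 12335/12 ≈ 1027.917; standard quotas: Arden 1.926, Brisco 5.940, Carrow 1.990, Dorne 2.143.
Rounding up gives 2, 6, 2, 3 = 13 seats, so the divisor must be adjusted.
With modified divisor 1200: modified quotas Arden 1.650, Brisco 5.088, Carrow 1.705, Dorne 1.836.
Rounding up: Arden 2, Brisco 6, Carrow 2, Dorne 2 (total 12).

Arden 2; Brisco 6; Carrow 2; Dorne 2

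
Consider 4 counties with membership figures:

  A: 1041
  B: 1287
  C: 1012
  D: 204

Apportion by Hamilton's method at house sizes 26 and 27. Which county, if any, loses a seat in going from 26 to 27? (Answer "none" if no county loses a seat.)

At 26 seats: A 8, B 9, C 7, D 2.
At 27 seats: A 8, B 10, C 8, D 1.
D drops from 2 to 1.

D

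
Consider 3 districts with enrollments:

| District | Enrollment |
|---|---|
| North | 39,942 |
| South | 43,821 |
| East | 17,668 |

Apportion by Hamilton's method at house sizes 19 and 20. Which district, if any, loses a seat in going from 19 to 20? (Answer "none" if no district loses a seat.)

none

At 19 seats: North 8, South 8, East 3.
At 20 seats: North 8, South 9, East 3.
No district's allocation decreased.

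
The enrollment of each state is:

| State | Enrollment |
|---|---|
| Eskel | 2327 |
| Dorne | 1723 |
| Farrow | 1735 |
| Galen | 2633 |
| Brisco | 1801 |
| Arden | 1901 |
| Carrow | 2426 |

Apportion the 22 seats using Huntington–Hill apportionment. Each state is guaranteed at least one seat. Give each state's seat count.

Eskel: 3, Dorne: 3, Farrow: 3, Galen: 4, Brisco: 3, Arden: 3, Carrow: 3

With divisor 702: modified quotas Eskel 3.315, Dorne 2.454, Farrow 2.472, Galen 3.751, Brisco 2.566, Arden 2.708, Carrow 3.456.
Geometric-mean thresholds: Eskel √(3·4)=3.464, Dorne √(2·3)=2.449, Farrow √(2·3)=2.449, Galen √(3·4)=3.464, Brisco √(2·3)=2.449, Arden √(2·3)=2.449, Carrow √(3·4)=3.464.
Each quota rounded against its threshold gives Eskel 3, Dorne 3, Farrow 3, Galen 4, Brisco 3, Arden 3, Carrow 3 (total 22).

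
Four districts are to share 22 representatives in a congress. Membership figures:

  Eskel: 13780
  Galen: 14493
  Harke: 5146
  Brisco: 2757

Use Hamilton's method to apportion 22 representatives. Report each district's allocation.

Eskel=8, Galen=9, Harke=3, Brisco=2

The standard divisor is 36176/22 ≈ 1644.364.
Standard quotas: Eskel 8.3801, Galen 8.8137, Harke 3.1295, Brisco 1.6766.
Lower quotas: Eskel 8, Galen 8, Harke 3, Brisco 1 (sum 20, leaving 2 seats).
Remainders in descending order: Galen 0.8137, Brisco 0.6766, Eskel 0.3801, Harke 0.1295.
Largest remainders: Galen, Brisco receive the extra seats.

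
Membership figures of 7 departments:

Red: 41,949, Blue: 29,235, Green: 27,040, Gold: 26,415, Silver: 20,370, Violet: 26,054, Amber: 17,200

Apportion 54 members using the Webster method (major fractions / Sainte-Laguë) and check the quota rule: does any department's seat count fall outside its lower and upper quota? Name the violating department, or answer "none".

Standard quotas: Red 12.032, Blue 8.386, Green 7.756, Gold 7.577, Silver 5.843, Violet 7.473, Amber 4.934.
Webster allocation: Red 12, Blue 8, Green 8, Gold 8, Silver 6, Violet 7, Amber 5.
Every allocation lies between the lower and upper quota.

none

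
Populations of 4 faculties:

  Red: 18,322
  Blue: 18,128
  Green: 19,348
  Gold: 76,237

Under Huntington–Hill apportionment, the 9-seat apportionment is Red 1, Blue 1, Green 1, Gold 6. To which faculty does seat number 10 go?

Priority for the next seat is population ÷ (√(s·(s+1))).
Priorities: Red 12955.610, Blue 12818.432, Green 13681.102, Gold 11763.624.
Highest priority: Green.

Green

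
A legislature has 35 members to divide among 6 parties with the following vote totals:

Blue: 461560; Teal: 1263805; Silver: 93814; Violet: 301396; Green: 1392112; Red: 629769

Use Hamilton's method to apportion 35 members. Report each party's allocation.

Blue 4, Teal 11, Silver 1, Violet 2, Green 12, Red 5

Standard divisor: 4142456 ÷ 35 ≈ 118355.886.
Standard quotas: Blue 3.8998, Teal 10.6780, Silver 0.7926, Violet 2.5465, Green 11.7621, Red 5.3210.
Lower quotas: Blue 3, Teal 10, Silver 0, Violet 2, Green 11, Red 5 (sum 31, leaving 4 seats).
Remainders in descending order: Blue 0.8998, Silver 0.7926, Green 0.7621, Teal 0.6780, Violet 0.5465, Red 0.3210.
Largest remainders: Blue, Silver, Green, Teal receive the extra seats.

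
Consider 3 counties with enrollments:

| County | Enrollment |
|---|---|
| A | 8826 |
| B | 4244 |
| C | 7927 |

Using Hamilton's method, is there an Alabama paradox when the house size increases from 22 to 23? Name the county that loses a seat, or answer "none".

At 22 seats: A 9, B 5, C 8.
At 23 seats: A 10, B 4, C 9.
B drops from 5 to 4.

B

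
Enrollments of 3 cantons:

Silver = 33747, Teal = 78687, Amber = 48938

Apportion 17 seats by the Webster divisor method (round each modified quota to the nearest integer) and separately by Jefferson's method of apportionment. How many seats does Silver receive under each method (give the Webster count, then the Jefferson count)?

4 and 3

Webster: Silver 4, Teal 8, Amber 5.
Jefferson: Silver 3, Teal 9, Amber 5.
Silver gets 4 under Webster and 3 under Jefferson.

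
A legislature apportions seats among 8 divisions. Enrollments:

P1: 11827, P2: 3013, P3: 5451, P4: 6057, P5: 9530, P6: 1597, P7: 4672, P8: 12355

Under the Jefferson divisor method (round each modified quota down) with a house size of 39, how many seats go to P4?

4

Standard divisor 54502/39 ≈ 1397.487; standard quotas: P1 8.463, P2 2.156, P3 3.901, P4 4.334, P5 6.819, P6 1.143, P7 3.343, P8 8.841.
Rounding down gives 8, 2, 3, 4, 6, 1, 3, 8 = 35 seats, so the divisor must be adjusted.
With modified divisor 1300: modified quotas P1 9.098, P2 2.318, P3 4.193, P4 4.659, P5 7.331, P6 1.228, P7 3.594, P8 9.504.
Rounding down: P1 9, P2 2, P3 4, P4 4, P5 7, P6 1, P7 3, P8 9 (total 39).
P4 receives 4.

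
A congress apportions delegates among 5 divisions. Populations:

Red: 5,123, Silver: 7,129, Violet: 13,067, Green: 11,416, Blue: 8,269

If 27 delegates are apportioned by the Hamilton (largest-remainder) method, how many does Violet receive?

Total 45004; standard divisor 45004/27 ≈ 1666.815.
Standard quotas: Red 3.0735, Silver 4.2770, Violet 7.8395, Green 6.8490, Blue 4.9610.
Lower quotas: Red 3, Silver 4, Violet 7, Green 6, Blue 4 (sum 24, leaving 3 seats).
Remainders in descending order: Blue 0.9610, Green 0.8490, Violet 0.8395, Silver 0.2770, Red 0.0735.
The surplus seats go to Blue, Green, Violet.
Violet receives 8.

8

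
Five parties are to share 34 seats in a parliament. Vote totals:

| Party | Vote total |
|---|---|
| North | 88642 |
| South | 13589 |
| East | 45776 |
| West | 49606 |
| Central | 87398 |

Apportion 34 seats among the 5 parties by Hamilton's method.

Total 285011; standard divisor 285011/34 ≈ 8382.676.
Standard quotas: North 10.5744, South 1.6211, East 5.4608, West 5.9177, Central 10.4260.
Lower quotas: North 10, South 1, East 5, West 5, Central 10 (sum 31, leaving 3 seats).
Remainders in descending order: West 0.9177, South 0.6211, North 0.5744, East 0.4608, Central 0.4260.
Largest remainders: West, South, North receive the extra seats.

North=11, South=2, East=5, West=6, Central=10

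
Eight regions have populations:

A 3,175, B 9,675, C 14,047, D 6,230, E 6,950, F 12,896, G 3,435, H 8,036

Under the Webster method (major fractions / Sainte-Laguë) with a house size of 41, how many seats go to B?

Standard divisor 64444/41 ≈ 1571.805; standard quotas: A 2.020, B 6.155, C 8.937, D 3.964, E 4.422, F 8.205, G 2.185, H 5.113.
Rounding to the nearest integer gives 2, 6, 9, 4, 4, 8, 2, 5 = 40 seats, so the divisor must be adjusted.
With modified divisor 1530: modified quotas A 2.075, B 6.324, C 9.181, D 4.072, E 4.542, F 8.429, G 2.245, H 5.252.
Rounding to the nearest integer: A 2, B 6, C 9, D 4, E 5, F 8, G 2, H 5 (total 41).
B receives 6.

6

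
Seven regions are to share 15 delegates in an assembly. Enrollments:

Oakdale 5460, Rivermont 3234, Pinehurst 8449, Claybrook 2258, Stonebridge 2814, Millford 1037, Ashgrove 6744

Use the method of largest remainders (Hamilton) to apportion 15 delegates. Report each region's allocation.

Standard divisor: 29996 ÷ 15 ≈ 1999.733.
Standard quotas: Oakdale 2.7304, Rivermont 1.6172, Pinehurst 4.2251, Claybrook 1.1292, Stonebridge 1.4072, Millford 0.5186, Ashgrove 3.3724.
Lower quotas: Oakdale 2, Rivermont 1, Pinehurst 4, Claybrook 1, Stonebridge 1, Millford 0, Ashgrove 3 (sum 12, leaving 3 seats).
Remainders in descending order: Oakdale 0.7304, Rivermont 0.6172, Millford 0.5186, Stonebridge 0.4072, Ashgrove 0.3724, Pinehurst 0.2251, Claybrook 0.1292.
Largest remainders: Oakdale, Rivermont, Millford receive the extra seats.

Oakdale: 3, Rivermont: 2, Pinehurst: 4, Claybrook: 1, Stonebridge: 1, Millford: 1, Ashgrove: 3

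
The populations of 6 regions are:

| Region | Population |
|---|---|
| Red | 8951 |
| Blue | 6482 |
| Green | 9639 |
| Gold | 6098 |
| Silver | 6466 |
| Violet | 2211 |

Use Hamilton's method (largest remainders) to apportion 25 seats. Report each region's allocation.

Total 39847; standard divisor 39847/25 ≈ 1593.88.
Standard quotas: Red 5.6159, Blue 4.0668, Green 6.0475, Gold 3.8259, Silver 4.0568, Violet 1.3872.
Lower quotas: Red 5, Blue 4, Green 6, Gold 3, Silver 4, Violet 1 (sum 23, leaving 2 seats).
Remainders in descending order: Gold 0.8259, Red 0.6159, Violet 0.3872, Blue 0.0668, Silver 0.0568, Green 0.0475.
Largest remainders: Gold, Red receive the extra seats.

Red=6, Blue=4, Green=6, Gold=4, Silver=4, Violet=1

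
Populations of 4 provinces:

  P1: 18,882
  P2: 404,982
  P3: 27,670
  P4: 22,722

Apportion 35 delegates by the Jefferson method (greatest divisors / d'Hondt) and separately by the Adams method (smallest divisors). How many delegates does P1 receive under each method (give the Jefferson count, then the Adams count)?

1 and 2

Jefferson: P1 1, P2 31, P3 2, P4 1.
Adams: P1 2, P2 29, P3 2, P4 2.
P1 gets 1 under Jefferson and 2 under Adams.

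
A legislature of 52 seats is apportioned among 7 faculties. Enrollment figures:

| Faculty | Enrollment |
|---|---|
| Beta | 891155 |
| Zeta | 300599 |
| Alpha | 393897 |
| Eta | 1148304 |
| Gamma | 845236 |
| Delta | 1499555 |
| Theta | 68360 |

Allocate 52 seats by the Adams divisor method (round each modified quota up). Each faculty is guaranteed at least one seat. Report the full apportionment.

Beta 9; Zeta 3; Alpha 4; Eta 11; Gamma 9; Delta 15; Theta 1

Standard divisor 5147106/52 ≈ 98982.808; standard quotas: Beta 9.003, Zeta 3.037, Alpha 3.979, Eta 11.601, Gamma 8.539, Delta 15.150, Theta 0.691.
Rounding up gives 10, 4, 4, 12, 9, 16, 1 = 56 seats, so the divisor must be adjusted.
With modified divisor 105000: modified quotas Beta 8.487, Zeta 2.863, Alpha 3.751, Eta 10.936, Gamma 8.050, Delta 14.281, Theta 0.651.
Rounding up: Beta 9, Zeta 3, Alpha 4, Eta 11, Gamma 9, Delta 15, Theta 1 (total 52).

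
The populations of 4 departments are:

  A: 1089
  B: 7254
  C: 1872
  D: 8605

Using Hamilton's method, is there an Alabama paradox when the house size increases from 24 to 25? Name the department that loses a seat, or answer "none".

A

At 24 seats: A 2, B 9, C 2, D 11.
At 25 seats: A 1, B 10, C 3, D 11.
A drops from 2 to 1.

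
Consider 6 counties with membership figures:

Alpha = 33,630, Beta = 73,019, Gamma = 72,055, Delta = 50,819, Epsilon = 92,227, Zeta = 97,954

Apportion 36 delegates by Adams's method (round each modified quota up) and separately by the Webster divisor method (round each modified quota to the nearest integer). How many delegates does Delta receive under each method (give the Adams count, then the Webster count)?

5 and 4

Adams: Alpha 3, Beta 6, Gamma 6, Delta 5, Epsilon 8, Zeta 8.
Webster: Alpha 3, Beta 6, Gamma 6, Delta 4, Epsilon 8, Zeta 9.
Delta gets 5 under Adams and 4 under Webster.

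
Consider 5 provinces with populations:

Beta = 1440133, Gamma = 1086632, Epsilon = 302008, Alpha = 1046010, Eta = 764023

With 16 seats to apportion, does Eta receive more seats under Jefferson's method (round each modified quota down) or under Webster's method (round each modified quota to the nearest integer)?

Webster

Jefferson: Beta 5, Gamma 4, Epsilon 1, Alpha 4, Eta 2.
Webster: Beta 5, Gamma 4, Epsilon 1, Alpha 3, Eta 3.
Eta gets 2 under Jefferson and 3 under Webster.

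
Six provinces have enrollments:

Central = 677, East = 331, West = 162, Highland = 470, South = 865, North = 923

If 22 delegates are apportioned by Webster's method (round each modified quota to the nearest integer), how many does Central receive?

Standard divisor 3428/22 ≈ 155.818; standard quotas: Central 4.345, East 2.124, West 1.040, Highland 3.016, South 5.551, North 5.924.
Rounding to the nearest integer gives Central 4, East 2, West 1, Highland 3, South 6, North 6 — total 22, matching the house size, so no adjustment is needed.
Central receives 4.

4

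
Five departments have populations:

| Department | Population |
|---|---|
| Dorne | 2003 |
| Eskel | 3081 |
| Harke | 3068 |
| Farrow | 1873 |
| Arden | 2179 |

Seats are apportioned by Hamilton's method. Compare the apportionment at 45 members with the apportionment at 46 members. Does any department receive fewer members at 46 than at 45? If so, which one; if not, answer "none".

At 45 seats: Dorne 8, Eskel 11, Harke 11, Farrow 7, Arden 8.
At 46 seats: Dorne 7, Eskel 12, Harke 12, Farrow 7, Arden 8.
Dorne drops from 8 to 7.

Dorne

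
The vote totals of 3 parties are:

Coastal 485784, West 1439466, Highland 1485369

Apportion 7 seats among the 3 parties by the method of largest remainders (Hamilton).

Total 3410619; standard divisor 3410619/7 ≈ 487231.286.
Standard quotas: Coastal 0.9970, West 2.9544, Highland 3.0486.
Lower quotas: Coastal 0, West 2, Highland 3 (sum 5, leaving 2 seats).
Remainders in descending order: Coastal 0.9970, West 0.9544, Highland 0.0486.
Largest remainders: Coastal, West receive the extra seats.

Coastal: 1, West: 3, Highland: 3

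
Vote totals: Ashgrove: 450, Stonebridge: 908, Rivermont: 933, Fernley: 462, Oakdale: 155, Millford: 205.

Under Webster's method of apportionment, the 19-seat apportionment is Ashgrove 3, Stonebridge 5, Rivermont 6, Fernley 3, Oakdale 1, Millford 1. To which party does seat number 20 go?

Stonebridge

Priority for the next seat is population ÷ (current seats + 0.5).
Priorities: Ashgrove 128.571, Stonebridge 165.091, Rivermont 143.538, Fernley 132.000, Oakdale 103.333, Millford 136.667.
Highest priority: Stonebridge.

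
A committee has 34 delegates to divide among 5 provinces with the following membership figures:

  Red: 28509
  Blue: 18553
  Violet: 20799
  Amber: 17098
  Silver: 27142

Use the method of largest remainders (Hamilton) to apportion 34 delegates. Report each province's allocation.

Red: 9; Blue: 6; Violet: 6; Amber: 5; Silver: 8

Total 112101; standard divisor 112101/34 ≈ 3297.088.
Standard quotas: Red 8.6467, Blue 5.6271, Violet 6.3083, Amber 5.1858, Silver 8.2321.
Lower quotas: Red 8, Blue 5, Violet 6, Amber 5, Silver 8 (sum 32, leaving 2 seats).
Remainders in descending order: Red 0.6467, Blue 0.6271, Violet 0.3083, Silver 0.2321, Amber 0.1858.
Largest remainders: Red, Blue receive the extra seats.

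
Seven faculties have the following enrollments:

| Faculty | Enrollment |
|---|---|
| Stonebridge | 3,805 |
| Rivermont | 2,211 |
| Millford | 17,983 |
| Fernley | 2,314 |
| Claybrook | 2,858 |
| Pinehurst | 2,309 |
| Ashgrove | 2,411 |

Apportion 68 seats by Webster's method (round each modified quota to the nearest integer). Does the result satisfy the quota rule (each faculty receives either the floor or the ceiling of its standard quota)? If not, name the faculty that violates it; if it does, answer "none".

Millford

Standard quotas: Stonebridge 7.634, Rivermont 4.436, Millford 36.082, Fernley 4.643, Claybrook 5.734, Pinehurst 4.633, Ashgrove 4.838.
Webster allocation: Stonebridge 8, Rivermont 4, Millford 35, Fernley 5, Claybrook 6, Pinehurst 5, Ashgrove 5.
Millford has quota 36.082 (lower 36, upper 37) but receives 35 — outside the quota interval.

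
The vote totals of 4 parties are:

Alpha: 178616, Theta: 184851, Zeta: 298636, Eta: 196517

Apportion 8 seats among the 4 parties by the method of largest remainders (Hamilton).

Alpha 1, Theta 2, Zeta 3, Eta 2

Total 858620; standard divisor 858620/8 ≈ 107327.5.
Standard quotas: Alpha 1.6642, Theta 1.7223, Zeta 2.7825, Eta 1.8310.
Lower quotas: Alpha 1, Theta 1, Zeta 2, Eta 1 (sum 5, leaving 3 seats).
Remainders in descending order: Eta 0.8310, Zeta 0.7825, Theta 0.7223, Alpha 0.6642.
Largest remainders: Eta, Zeta, Theta receive the extra seats.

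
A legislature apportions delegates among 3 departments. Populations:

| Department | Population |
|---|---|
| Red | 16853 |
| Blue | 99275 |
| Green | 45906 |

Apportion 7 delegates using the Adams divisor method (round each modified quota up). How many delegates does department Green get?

2

Standard divisor 162034/7 ≈ 23147.714; standard quotas: Red 0.728, Blue 4.289, Green 1.983.
Rounding up gives 1, 5, 2 = 8 seats, so the divisor must be adjusted.
With modified divisor 29000: modified quotas Red 0.581, Blue 3.423, Green 1.583.
Rounding up: Red 1, Blue 4, Green 2 (total 7).
Green receives 2.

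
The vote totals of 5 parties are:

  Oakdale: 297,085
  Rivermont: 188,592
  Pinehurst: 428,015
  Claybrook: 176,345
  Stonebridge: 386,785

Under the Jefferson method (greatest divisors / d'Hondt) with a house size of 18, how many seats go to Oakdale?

Standard divisor 1476822/18 ≈ 82045.667; standard quotas: Oakdale 3.621, Rivermont 2.299, Pinehurst 5.217, Claybrook 2.149, Stonebridge 4.714.
Rounding down gives 3, 2, 5, 2, 4 = 16 seats, so the divisor must be adjusted.
With modified divisor 72800: modified quotas Oakdale 4.081, Rivermont 2.591, Pinehurst 5.879, Claybrook 2.422, Stonebridge 5.313.
Rounding down: Oakdale 4, Rivermont 2, Pinehurst 5, Claybrook 2, Stonebridge 5 (total 18).
Oakdale receives 4.

4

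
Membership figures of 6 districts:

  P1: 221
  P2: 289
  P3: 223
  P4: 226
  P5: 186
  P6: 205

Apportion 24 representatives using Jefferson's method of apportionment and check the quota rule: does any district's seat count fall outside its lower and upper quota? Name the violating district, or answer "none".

Standard quotas: P1 3.929, P2 5.138, P3 3.964, P4 4.018, P5 3.307, P6 3.644.
Jefferson allocation: P1 4, P2 5, P3 4, P4 4, P5 3, P6 4.
Every allocation lies between the lower and upper quota.

none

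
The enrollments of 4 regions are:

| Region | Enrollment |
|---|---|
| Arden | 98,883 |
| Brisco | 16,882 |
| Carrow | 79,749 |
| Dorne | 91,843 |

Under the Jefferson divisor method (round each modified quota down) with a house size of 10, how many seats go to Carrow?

3

Standard divisor 287357/10 ≈ 28735.7; standard quotas: Arden 3.441, Brisco 0.587, Carrow 2.775, Dorne 3.196.
Rounding down gives 3, 0, 2, 3 = 8 seats, so the divisor must be adjusted.
With modified divisor 23800: modified quotas Arden 4.155, Brisco 0.709, Carrow 3.351, Dorne 3.859.
Rounding down: Arden 4, Brisco 0, Carrow 3, Dorne 3 (total 10).
Carrow receives 3.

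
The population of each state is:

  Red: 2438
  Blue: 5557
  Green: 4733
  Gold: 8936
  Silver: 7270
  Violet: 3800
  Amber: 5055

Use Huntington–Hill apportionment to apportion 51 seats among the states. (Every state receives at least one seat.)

Red 3; Blue 8; Green 6; Gold 12; Silver 10; Violet 5; Amber 7

With divisor 736: modified quotas Red 3.312, Blue 7.550, Green 6.431, Gold 12.141, Silver 9.878, Violet 5.163, Amber 6.868.
Geometric-mean thresholds: Red √(3·4)=3.464, Blue √(7·8)=7.483, Green √(6·7)=6.481, Gold √(12·13)=12.490, Silver √(9·10)=9.487, Violet √(5·6)=5.477, Amber √(6·7)=6.481.
Each quota rounded against its threshold gives Red 3, Blue 8, Green 6, Gold 12, Silver 10, Violet 5, Amber 7 (total 51).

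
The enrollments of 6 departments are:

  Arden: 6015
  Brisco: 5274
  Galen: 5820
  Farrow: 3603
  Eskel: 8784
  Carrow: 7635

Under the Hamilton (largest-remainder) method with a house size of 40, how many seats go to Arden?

The standard divisor is 37131/40 ≈ 928.275.
Standard quotas: Arden 6.4798, Brisco 5.6815, Galen 6.2697, Farrow 3.8814, Eskel 9.4627, Carrow 8.2249.
Lower quotas: Arden 6, Brisco 5, Galen 6, Farrow 3, Eskel 9, Carrow 8 (sum 37, leaving 3 seats).
Remainders in descending order: Farrow 0.8814, Brisco 0.6815, Arden 0.4798, Eskel 0.4627, Galen 0.2697, Carrow 0.2249.
The surplus seats go to Farrow, Brisco, Arden.
Arden receives 7.

7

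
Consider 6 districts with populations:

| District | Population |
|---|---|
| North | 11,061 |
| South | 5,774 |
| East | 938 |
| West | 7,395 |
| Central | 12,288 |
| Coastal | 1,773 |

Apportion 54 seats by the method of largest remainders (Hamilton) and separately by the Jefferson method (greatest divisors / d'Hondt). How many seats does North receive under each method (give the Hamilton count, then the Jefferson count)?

15 and 16

Hamilton: North 15, South 8, East 1, West 10, Central 17, Coastal 3.
Jefferson: North 16, South 8, East 1, West 10, Central 17, Coastal 2.
North gets 15 under Hamilton and 16 under Jefferson.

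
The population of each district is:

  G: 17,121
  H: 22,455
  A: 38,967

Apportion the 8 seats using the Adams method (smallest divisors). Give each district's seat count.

G: 2, H: 2, A: 4

Standard divisor 78543/8 ≈ 9817.875; standard quotas: G 1.744, H 2.287, A 3.969.
Rounding up gives 2, 3, 4 = 9 seats, so the divisor must be adjusted.
With modified divisor 12100: modified quotas G 1.415, H 1.856, A 3.220.
Rounding up: G 2, H 2, A 4 (total 8).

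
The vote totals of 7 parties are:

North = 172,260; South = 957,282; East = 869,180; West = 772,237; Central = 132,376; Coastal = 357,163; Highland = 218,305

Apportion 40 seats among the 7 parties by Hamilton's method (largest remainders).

Standard divisor: 3478803 ÷ 40 ≈ 86970.075.
Standard quotas: North 1.9807, South 11.0070, East 9.9940, West 8.8793, Central 1.5221, Coastal 4.1067, Highland 2.5101.
Lower quotas: North 1, South 11, East 9, West 8, Central 1, Coastal 4, Highland 2 (sum 36, leaving 4 seats).
Remainders in descending order: East 0.9940, North 0.9807, West 0.8793, Central 0.5221, Highland 0.5101, Coastal 0.1067, South 0.0070.
Largest remainders: East, North, West, Central receive the extra seats.

North 2, South 11, East 10, West 9, Central 2, Coastal 4, Highland 2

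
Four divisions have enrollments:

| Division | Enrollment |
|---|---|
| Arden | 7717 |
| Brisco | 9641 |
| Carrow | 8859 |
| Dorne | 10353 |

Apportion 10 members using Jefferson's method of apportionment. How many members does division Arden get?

2

Standard divisor 36570/10 ≈ 3657; standard quotas: Arden 2.110, Brisco 2.636, Carrow 2.422, Dorne 2.831.
Rounding down gives 2, 2, 2, 2 = 8 seats, so the divisor must be adjusted.
With modified divisor 3100: modified quotas Arden 2.489, Brisco 3.110, Carrow 2.858, Dorne 3.340.
Rounding down: Arden 2, Brisco 3, Carrow 2, Dorne 3 (total 10).
Arden receives 2.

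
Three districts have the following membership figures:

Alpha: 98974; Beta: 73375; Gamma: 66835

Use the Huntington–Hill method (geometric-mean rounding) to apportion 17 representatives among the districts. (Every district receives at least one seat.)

Alpha 7, Beta 5, Gamma 5

With divisor 14171: modified quotas Alpha 6.984, Beta 5.178, Gamma 4.716.
Geometric-mean thresholds: Alpha √(6·7)=6.481, Beta √(5·6)=5.477, Gamma √(4·5)=4.472.
Each quota rounded against its threshold gives Alpha 7, Beta 5, Gamma 5 (total 17).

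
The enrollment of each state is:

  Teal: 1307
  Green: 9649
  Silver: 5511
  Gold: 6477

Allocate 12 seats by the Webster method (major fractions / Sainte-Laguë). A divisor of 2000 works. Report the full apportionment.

With modified divisor 2000: modified quotas Teal 0.653, Green 4.824, Silver 2.756, Gold 3.239.
Rounding to the nearest integer: Teal 1, Green 5, Silver 3, Gold 3 (total 12).

Teal: 1, Green: 5, Silver: 3, Gold: 3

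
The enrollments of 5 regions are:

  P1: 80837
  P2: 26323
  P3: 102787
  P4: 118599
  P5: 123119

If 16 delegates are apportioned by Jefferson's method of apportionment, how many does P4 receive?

Standard divisor 451665/16 ≈ 28229.062; standard quotas: P1 2.864, P2 0.932, P3 3.641, P4 4.201, P5 4.361.
Rounding down gives 2, 0, 3, 4, 4 = 13 seats, so the divisor must be adjusted.
With modified divisor 25200: modified quotas P1 3.208, P2 1.045, P3 4.079, P4 4.706, P5 4.886.
Rounding down: P1 3, P2 1, P3 4, P4 4, P5 4 (total 16).
P4 receives 4.

4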